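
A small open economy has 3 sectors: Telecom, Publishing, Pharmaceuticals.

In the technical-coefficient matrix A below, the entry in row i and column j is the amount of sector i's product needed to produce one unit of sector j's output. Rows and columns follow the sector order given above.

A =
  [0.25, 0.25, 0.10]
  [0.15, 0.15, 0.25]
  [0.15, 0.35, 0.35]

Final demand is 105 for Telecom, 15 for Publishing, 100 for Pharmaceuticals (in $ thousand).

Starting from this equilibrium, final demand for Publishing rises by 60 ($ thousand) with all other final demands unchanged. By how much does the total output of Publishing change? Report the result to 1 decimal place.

I − A =
  [   0.75    -0.25    -0.10]
  [  -0.15     0.85    -0.25]
  [  -0.15    -0.35     0.65]
Cofactors of I−A, C_ij = (−1)^(i+j)·(minor ij) (rows/columns in the sector order above):
  C_11 = (0.85)(0.65) − (-0.25)(-0.35) = 0.4650
  C_12 = −[(-0.15)(0.65) − (-0.25)(-0.15)] = 0.1350
  C_13 = (-0.15)(-0.35) − (0.85)(-0.15) = 0.1800
  C_21 = −[(-0.25)(0.65) − (-0.10)(-0.35)] = 0.1975
  C_22 = (0.75)(0.65) − (-0.10)(-0.15) = 0.4725
  C_23 = −[(0.75)(-0.35) − (-0.25)(-0.15)] = 0.3000
  C_31 = (-0.25)(-0.25) − (-0.10)(0.85) = 0.1475
  C_32 = −[(0.75)(-0.25) − (-0.10)(-0.15)] = 0.2025
  C_33 = (0.75)(0.85) − (-0.25)(-0.15) = 0.6000
det(I−A) = Σ_j (I−A)_1j·C_1j = (0.75)(0.4650) + (-0.25)(0.1350) + (-0.10)(0.1800) = 0.2970
adj(I−A) = Cᵀ =
  [ 0.4650   0.1975   0.1475]
  [ 0.1350   0.4725   0.2025]
  [ 0.1800   0.3000   0.6000]
(I − A)⁻¹ = adj(I−A) / det(I−A) ≈
  [   1.5657     0.6650     0.4966]
  [   0.4545     1.5909     0.6818]
  [   0.6061     1.0101     2.0202]
Δx = (I − A)⁻¹ Δd with Δd having +60 in the Publishing component and 0 elsewhere.
So Δx_2 = L_22 · (+60), where L_22 = adj(I−A)_22 / det(I−A) = 0.4725 / 0.2970.
Δx_2 = 0.4725 × (+60) / 0.2970 = 28.35 / 0.2970 ≈ 95.5.

Δx_2 = 95.5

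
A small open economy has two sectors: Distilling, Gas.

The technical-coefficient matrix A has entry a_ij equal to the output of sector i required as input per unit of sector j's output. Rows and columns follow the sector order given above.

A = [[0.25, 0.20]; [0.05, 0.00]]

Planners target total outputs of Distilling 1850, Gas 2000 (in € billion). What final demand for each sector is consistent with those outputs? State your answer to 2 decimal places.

d_1 = 987.50, d_2 = 1907.50

I − A =
  [   0.75    -0.20]
  [  -0.05     1.00]
d = (I − A) x:
  d_1 = (+0.75)·1850 + (-0.20)·2000 = 987.50
  d_2 = (-0.05)·1850 + (+1.00)·2000 = 1907.50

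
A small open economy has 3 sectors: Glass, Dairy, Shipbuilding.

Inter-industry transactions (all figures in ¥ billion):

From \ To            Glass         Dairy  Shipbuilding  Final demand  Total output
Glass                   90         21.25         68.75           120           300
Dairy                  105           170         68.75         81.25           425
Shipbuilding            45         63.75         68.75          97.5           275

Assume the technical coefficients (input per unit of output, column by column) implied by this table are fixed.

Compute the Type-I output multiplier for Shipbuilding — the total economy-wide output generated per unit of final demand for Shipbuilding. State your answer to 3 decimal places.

m_3 = 3.475

Technical coefficients a_ij = z_ij / X_j:
  a_11 = 90/300 = 0.30, a_21 = 105/300 = 0.35, a_31 = 45/300 = 0.15
  a_12 = 21.25/425 = 0.05, a_22 = 170/425 = 0.40, a_32 = 63.75/425 = 0.15
  a_13 = 68.75/275 = 0.25, a_23 = 68.75/275 = 0.25, a_33 = 68.75/275 = 0.25
I − A =
  [   0.70    -0.05    -0.25]
  [  -0.35     0.60    -0.25]
  [  -0.15    -0.15     0.75]
Cofactors of I−A, C_ij = (−1)^(i+j)·(minor ij) (rows/columns in the sector order above):
  C_11 = (0.60)(0.75) − (-0.25)(-0.15) = 0.4125
  C_12 = −[(-0.35)(0.75) − (-0.25)(-0.15)] = 0.3000
  C_13 = (-0.35)(-0.15) − (0.60)(-0.15) = 0.1425
  C_21 = −[(-0.05)(0.75) − (-0.25)(-0.15)] = 0.0750
  C_22 = (0.70)(0.75) − (-0.25)(-0.15) = 0.4875
  C_23 = −[(0.70)(-0.15) − (-0.05)(-0.15)] = 0.1125
  C_31 = (-0.05)(-0.25) − (-0.25)(0.60) = 0.1625
  C_32 = −[(0.70)(-0.25) − (-0.25)(-0.35)] = 0.2625
  C_33 = (0.70)(0.60) − (-0.05)(-0.35) = 0.4025
det(I−A) = Σ_j (I−A)_1j·C_1j = (0.70)(0.4125) + (-0.05)(0.3000) + (-0.25)(0.1425) = 0.238125
adj(I−A) = Cᵀ =
  [ 0.4125   0.0750   0.1625]
  [ 0.3000   0.4875   0.2625]
  [ 0.1425   0.1125   0.4025]
(I − A)⁻¹ = adj(I−A) / det(I−A) ≈
  [   1.7323     0.3150     0.6824]
  [   1.2598     2.0472     1.1024]
  [   0.5984     0.4724     1.6903]
The output multiplier for sector j is the column-j sum of the Leontief inverse (I − A)⁻¹ = adj(I−A) / det(I−A).
Column 3 of adj(I−A): (0.1625, 0.2625, 0.4025); det(I−A) = 0.238125.
m_3 = (0.1625 + 0.2625 + 0.4025) / 0.238125 = 0.8275 / 0.238125 ≈ 3.475.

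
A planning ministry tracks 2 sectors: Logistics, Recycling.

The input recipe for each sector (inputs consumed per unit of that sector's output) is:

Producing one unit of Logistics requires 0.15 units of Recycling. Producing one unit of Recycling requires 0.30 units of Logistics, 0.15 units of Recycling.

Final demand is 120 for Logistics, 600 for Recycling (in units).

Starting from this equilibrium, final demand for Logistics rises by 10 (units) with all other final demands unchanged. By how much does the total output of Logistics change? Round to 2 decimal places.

I − A =
  [   1.00    -0.30]
  [  -0.15     0.85]
det(I−A) = (1.00)(0.85) − (-0.30)(-0.15) = 0.8050
adj(I−A) = [[0.85, 0.30], [0.15, 1.00]]
(I − A)⁻¹ = adj(I−A) / det(I−A) ≈
  [   1.0559     0.3727]
  [   0.1863     1.2422]
Δx = (I − A)⁻¹ Δd with Δd having +10 in the Logistics component and 0 elsewhere.
So Δx_L = L_LL · (+10), where L_LL = adj(I−A)_LL / det(I−A) = 0.85 / 0.8050.
Δx_L = 0.85 × (+10) / 0.8050 = 8.50 / 0.8050 ≈ 10.56.

Δx_L = 10.56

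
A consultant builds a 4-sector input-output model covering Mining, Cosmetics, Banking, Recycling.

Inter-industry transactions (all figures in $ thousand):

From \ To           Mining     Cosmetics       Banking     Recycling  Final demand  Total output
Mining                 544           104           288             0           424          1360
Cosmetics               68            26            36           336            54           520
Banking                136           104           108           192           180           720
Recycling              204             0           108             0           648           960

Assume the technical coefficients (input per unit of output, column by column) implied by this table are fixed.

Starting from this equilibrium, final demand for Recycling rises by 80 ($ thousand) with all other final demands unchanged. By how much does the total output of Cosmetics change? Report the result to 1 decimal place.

Technical coefficients a_ij = z_ij / X_j:
  a_11 = 544/1360 = 0.40, a_21 = 68/1360 = 0.05, a_31 = 136/1360 = 0.10, a_41 = 204/1360 = 0.15
  a_12 = 104/520 = 0.20, a_22 = 26/520 = 0.05, a_32 = 104/520 = 0.20, a_42 = 0/520 = 0.00
  a_13 = 288/720 = 0.40, a_23 = 36/720 = 0.05, a_33 = 108/720 = 0.15, a_43 = 108/720 = 0.15
  a_14 = 0/960 = 0.00, a_24 = 336/960 = 0.35, a_34 = 192/960 = 0.20, a_44 = 0/960 = 0.00
I − A =
  [   0.60    -0.20    -0.40     0.00]
  [  -0.05     0.95    -0.05    -0.35]
  [  -0.10    -0.20     0.85    -0.20]
  [  -0.15     0.00    -0.15     1.00]
Compute the cofactors C_ij = (−1)^(i+j)·(3×3 minor ij) of I−A; the adjugate is their transpose:
adj(I−A) = Cᵀ =
  [ 0.758500   0.244000   0.400500   0.165500]
  [ 0.097375   0.440000   0.102500   0.174500]
  [ 0.144000   0.146000   0.549500   0.161000]
  [ 0.135375   0.058500   0.142500   0.427000]
det(I−A) = Σ_j (I−A)_1j·C_1j = (0.60)(0.758500) + (-0.20)(0.097375) + (-0.40)(0.144000) + (0.00)(0.135375) = 0.378025
(I − A)⁻¹ = adj(I−A) / det(I−A) ≈
  [   2.0065     0.6455     1.0595     0.4378]
  [   0.2576     1.1639     0.2711     0.4616]
  [   0.3809     0.3862     1.4536     0.4259]
  [   0.3581     0.1548     0.3770     1.1296]
Δx = (I − A)⁻¹ Δd with Δd having +80 in the Recycling component and 0 elsewhere.
So Δx_2 = L_24 · (+80), where L_24 = adj(I−A)_24 / det(I−A) = 0.174500 / 0.378025.
Δx_2 = 0.174500 × (+80) / 0.378025 = 13.96 / 0.378025 ≈ 36.9.

Δx_2 = 36.9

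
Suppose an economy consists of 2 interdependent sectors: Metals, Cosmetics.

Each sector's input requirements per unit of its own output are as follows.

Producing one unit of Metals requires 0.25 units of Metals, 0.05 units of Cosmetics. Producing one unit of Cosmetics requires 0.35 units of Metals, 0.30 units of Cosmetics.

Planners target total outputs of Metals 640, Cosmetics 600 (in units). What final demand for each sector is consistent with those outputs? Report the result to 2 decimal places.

I − A =
  [   0.75    -0.35]
  [  -0.05     0.70]
d = (I − A) x:
  d_1 = (+0.75)·640 + (-0.35)·600 = 270.00
  d_2 = (-0.05)·640 + (+0.70)·600 = 388.00

d_1 = 270.00, d_2 = 388.00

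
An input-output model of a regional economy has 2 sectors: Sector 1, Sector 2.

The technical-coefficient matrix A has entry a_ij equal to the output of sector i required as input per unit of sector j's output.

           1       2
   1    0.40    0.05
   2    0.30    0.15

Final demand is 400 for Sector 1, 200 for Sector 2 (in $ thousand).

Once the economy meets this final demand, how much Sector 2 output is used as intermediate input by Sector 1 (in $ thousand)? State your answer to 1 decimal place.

z_21 = 212.1

I − A =
  [   0.60    -0.05]
  [  -0.30     0.85]
det(I−A) = (0.60)(0.85) − (-0.05)(-0.30) = 0.4950
adj(I−A) = [[0.85, 0.05], [0.30, 0.60]]
(I − A)⁻¹ = adj(I−A) / det(I−A) ≈
  [   1.7172     0.1010]
  [   0.6061     1.2121]
First solve x = (I − A)⁻¹ d = adj(I−A)·d / det(I−A); in particular x_1 = (0.85·400 + 0.05·200) / 0.4950 = 350.00 / 0.4950 ≈ 707.071.
Intermediate flow from 2 to 1: z_21 = a_21 · x_1 = 0.30 × 350.00 / 0.4950 = 105.00 / 0.4950 ≈ 212.1.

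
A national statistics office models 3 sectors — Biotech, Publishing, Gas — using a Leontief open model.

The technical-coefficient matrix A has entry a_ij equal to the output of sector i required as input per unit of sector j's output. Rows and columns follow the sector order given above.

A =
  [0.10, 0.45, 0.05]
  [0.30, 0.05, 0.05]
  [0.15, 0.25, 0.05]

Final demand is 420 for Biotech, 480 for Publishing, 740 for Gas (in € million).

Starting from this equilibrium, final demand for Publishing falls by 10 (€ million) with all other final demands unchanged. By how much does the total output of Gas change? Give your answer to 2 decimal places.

Δx_3 = -4.44

I − A =
  [   0.90    -0.45    -0.05]
  [  -0.30     0.95    -0.05]
  [  -0.15    -0.25     0.95]
Cofactors of I−A, C_ij = (−1)^(i+j)·(minor ij) (rows/columns in the sector order above):
  C_11 = (0.95)(0.95) − (-0.05)(-0.25) = 0.8900
  C_12 = −[(-0.30)(0.95) − (-0.05)(-0.15)] = 0.2925
  C_13 = (-0.30)(-0.25) − (0.95)(-0.15) = 0.2175
  C_21 = −[(-0.45)(0.95) − (-0.05)(-0.25)] = 0.4400
  C_22 = (0.90)(0.95) − (-0.05)(-0.15) = 0.8475
  C_23 = −[(0.90)(-0.25) − (-0.45)(-0.15)] = 0.2925
  C_31 = (-0.45)(-0.05) − (-0.05)(0.95) = 0.0700
  C_32 = −[(0.90)(-0.05) − (-0.05)(-0.30)] = 0.0600
  C_33 = (0.90)(0.95) − (-0.45)(-0.30) = 0.7200
det(I−A) = Σ_j (I−A)_1j·C_1j = (0.90)(0.8900) + (-0.45)(0.2925) + (-0.05)(0.2175) = 0.6585
adj(I−A) = Cᵀ =
  [ 0.8900   0.4400   0.0700]
  [ 0.2925   0.8475   0.0600]
  [ 0.2175   0.2925   0.7200]
(I − A)⁻¹ = adj(I−A) / det(I−A) ≈
  [   1.3516     0.6682     0.1063]
  [   0.4442     1.2870     0.0911]
  [   0.3303     0.4442     1.0934]
Δx = (I − A)⁻¹ Δd with Δd having -10 in the Publishing component and 0 elsewhere.
So Δx_3 = L_32 · (-10), where L_32 = adj(I−A)_32 / det(I−A) = 0.2925 / 0.6585.
Δx_3 = 0.2925 × (-10) / 0.6585 = -2.925 / 0.6585 ≈ -4.44.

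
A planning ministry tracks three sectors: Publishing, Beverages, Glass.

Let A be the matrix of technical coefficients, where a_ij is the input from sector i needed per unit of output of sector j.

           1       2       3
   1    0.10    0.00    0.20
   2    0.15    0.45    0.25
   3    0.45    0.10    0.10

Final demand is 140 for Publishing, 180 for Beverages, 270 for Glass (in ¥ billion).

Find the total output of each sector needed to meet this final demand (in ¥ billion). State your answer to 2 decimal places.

I − A =
  [   0.90     0.00    -0.20]
  [  -0.15     0.55    -0.25]
  [  -0.45    -0.10     0.90]
Cofactors of I−A, C_ij = (−1)^(i+j)·(minor ij) (rows/columns in the sector order above):
  C_11 = (0.55)(0.90) − (-0.25)(-0.10) = 0.4700
  C_12 = −[(-0.15)(0.90) − (-0.25)(-0.45)] = 0.2475
  C_13 = (-0.15)(-0.10) − (0.55)(-0.45) = 0.2625
  C_21 = −[(0.00)(0.90) − (-0.20)(-0.10)] = 0.0200
  C_22 = (0.90)(0.90) − (-0.20)(-0.45) = 0.7200
  C_23 = −[(0.90)(-0.10) − (0.00)(-0.45)] = 0.0900
  C_31 = (0.00)(-0.25) − (-0.20)(0.55) = 0.1100
  C_32 = −[(0.90)(-0.25) − (-0.20)(-0.15)] = 0.2550
  C_33 = (0.90)(0.55) − (0.00)(-0.15) = 0.4950
det(I−A) = Σ_j (I−A)_1j·C_1j = (0.90)(0.4700) + (0.00)(0.2475) + (-0.20)(0.2625) = 0.3705
adj(I−A) = Cᵀ =
  [ 0.4700   0.0200   0.1100]
  [ 0.2475   0.7200   0.2550]
  [ 0.2625   0.0900   0.4950]
(I − A)⁻¹ = adj(I−A) / det(I−A) ≈
  [   1.2686     0.0540     0.2969]
  [   0.6680     1.9433     0.6883]
  [   0.7085     0.2429     1.3360]
x = (I − A)⁻¹ d = adj(I−A)·d / det(I−A), with det(I−A) = 0.3705:
  x_1 = (0.4700·140 + 0.0200·180 + 0.1100·270) / 0.3705 = 99.10 / 0.3705 ≈ 267.48
  x_2 = (0.2475·140 + 0.7200·180 + 0.2550·270) / 0.3705 = 233.10 / 0.3705 ≈ 629.15
  x_3 = (0.2625·140 + 0.0900·180 + 0.4950·270) / 0.3705 = 186.60 / 0.3705 ≈ 503.64

x_1 = 267.48, x_2 = 629.15, x_3 = 503.64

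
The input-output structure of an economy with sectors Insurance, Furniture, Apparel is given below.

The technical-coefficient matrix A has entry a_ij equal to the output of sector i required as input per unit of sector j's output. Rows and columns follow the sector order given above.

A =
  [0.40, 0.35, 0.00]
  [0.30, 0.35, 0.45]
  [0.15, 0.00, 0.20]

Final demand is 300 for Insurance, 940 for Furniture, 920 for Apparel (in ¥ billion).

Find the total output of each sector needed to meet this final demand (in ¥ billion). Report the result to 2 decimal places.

I − A =
  [   0.60    -0.35     0.00]
  [  -0.30     0.65    -0.45]
  [  -0.15     0.00     0.80]
Cofactors of I−A, C_ij = (−1)^(i+j)·(minor ij) (rows/columns in the sector order above):
  C_11 = (0.65)(0.80) − (-0.45)(0.00) = 0.5200
  C_12 = −[(-0.30)(0.80) − (-0.45)(-0.15)] = 0.3075
  C_13 = (-0.30)(0.00) − (0.65)(-0.15) = 0.0975
  C_21 = −[(-0.35)(0.80) − (0.00)(0.00)] = 0.2800
  C_22 = (0.60)(0.80) − (0.00)(-0.15) = 0.4800
  C_23 = −[(0.60)(0.00) − (-0.35)(-0.15)] = 0.0525
  C_31 = (-0.35)(-0.45) − (0.00)(0.65) = 0.1575
  C_32 = −[(0.60)(-0.45) − (0.00)(-0.30)] = 0.2700
  C_33 = (0.60)(0.65) − (-0.35)(-0.30) = 0.2850
det(I−A) = Σ_j (I−A)_1j·C_1j = (0.60)(0.5200) + (-0.35)(0.3075) + (0.00)(0.0975) = 0.204375
adj(I−A) = Cᵀ =
  [ 0.5200   0.2800   0.1575]
  [ 0.3075   0.4800   0.2700]
  [ 0.0975   0.0525   0.2850]
(I − A)⁻¹ = adj(I−A) / det(I−A) ≈
  [   2.5443     1.3700     0.7706]
  [   1.5046     2.3486     1.3211]
  [   0.4771     0.2569     1.3945]
x = (I − A)⁻¹ d = adj(I−A)·d / det(I−A), with det(I−A) = 0.204375:
  x_I = (0.5200·300 + 0.2800·940 + 0.1575·920) / 0.204375 = 564.10 / 0.204375 ≈ 2760.12
  x_F = (0.3075·300 + 0.4800·940 + 0.2700·920) / 0.204375 = 791.85 / 0.204375 ≈ 3874.50
  x_A = (0.0975·300 + 0.0525·940 + 0.2850·920) / 0.204375 = 340.80 / 0.204375 ≈ 1667.52

x_I = 2760.12, x_F = 3874.50, x_A = 1667.52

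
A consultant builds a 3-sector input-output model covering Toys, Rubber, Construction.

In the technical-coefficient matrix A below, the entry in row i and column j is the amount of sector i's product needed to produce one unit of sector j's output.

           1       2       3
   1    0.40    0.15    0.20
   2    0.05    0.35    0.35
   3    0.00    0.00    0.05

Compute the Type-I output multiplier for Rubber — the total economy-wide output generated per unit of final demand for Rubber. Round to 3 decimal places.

m_2 = 1.961

I − A =
  [   0.60    -0.15    -0.20]
  [  -0.05     0.65    -0.35]
  [   0.00     0.00     0.95]
Cofactors of I−A, C_ij = (−1)^(i+j)·(minor ij) (rows/columns in the sector order above):
  C_11 = (0.65)(0.95) − (-0.35)(0.00) = 0.6175
  C_12 = −[(-0.05)(0.95) − (-0.35)(0.00)] = 0.0475
  C_13 = (-0.05)(0.00) − (0.65)(0.00) = 0.0000
  C_21 = −[(-0.15)(0.95) − (-0.20)(0.00)] = 0.1425
  C_22 = (0.60)(0.95) − (-0.20)(0.00) = 0.5700
  C_23 = −[(0.60)(0.00) − (-0.15)(0.00)] = 0.0000
  C_31 = (-0.15)(-0.35) − (-0.20)(0.65) = 0.1825
  C_32 = −[(0.60)(-0.35) − (-0.20)(-0.05)] = 0.2200
  C_33 = (0.60)(0.65) − (-0.15)(-0.05) = 0.3825
det(I−A) = Σ_j (I−A)_1j·C_1j = (0.60)(0.6175) + (-0.15)(0.0475) + (-0.20)(0.0000) = 0.363375
adj(I−A) = Cᵀ =
  [ 0.6175   0.1425   0.1825]
  [ 0.0475   0.5700   0.2200]
  [ 0.0000   0.0000   0.3825]
(I − A)⁻¹ = adj(I−A) / det(I−A) ≈
  [   1.6993     0.3922     0.5022]
  [   0.1307     1.5686     0.6054]
  [   0.0000     0.0000     1.0526]
The output multiplier for sector j is the column-j sum of the Leontief inverse (I − A)⁻¹ = adj(I−A) / det(I−A).
Column 2 of adj(I−A): (0.1425, 0.5700, 0.0000); det(I−A) = 0.363375.
m_2 = (0.1425 + 0.5700 + 0.0000) / 0.363375 = 0.7125 / 0.363375 ≈ 1.961.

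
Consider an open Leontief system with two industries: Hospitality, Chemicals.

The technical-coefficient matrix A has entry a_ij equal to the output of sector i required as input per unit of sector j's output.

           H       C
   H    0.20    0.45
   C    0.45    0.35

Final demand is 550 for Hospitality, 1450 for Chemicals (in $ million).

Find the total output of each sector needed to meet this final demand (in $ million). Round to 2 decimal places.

I − A =
  [   0.80    -0.45]
  [  -0.45     0.65]
det(I−A) = (0.80)(0.65) − (-0.45)(-0.45) = 0.3175
adj(I−A) = [[0.65, 0.45], [0.45, 0.80]]
(I − A)⁻¹ = adj(I−A) / det(I−A) ≈
  [   2.0472     1.4173]
  [   1.4173     2.5197]
x = (I − A)⁻¹ d = adj(I−A)·d / det(I−A), with det(I−A) = 0.3175:
  x_H = (0.65·550 + 0.45·1450) / 0.3175 = 1010.00 / 0.3175 ≈ 3181.10
  x_C = (0.45·550 + 0.80·1450) / 0.3175 = 1407.50 / 0.3175 ≈ 4433.07

x_H = 3181.10, x_C = 4433.07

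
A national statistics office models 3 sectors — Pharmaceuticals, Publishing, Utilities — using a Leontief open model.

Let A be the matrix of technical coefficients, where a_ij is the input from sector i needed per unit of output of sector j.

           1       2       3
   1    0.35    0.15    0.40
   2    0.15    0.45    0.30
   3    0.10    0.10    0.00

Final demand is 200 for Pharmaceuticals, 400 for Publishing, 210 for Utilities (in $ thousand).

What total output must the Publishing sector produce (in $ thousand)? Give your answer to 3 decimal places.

x_2 = 1178.622

I − A =
  [   0.65    -0.15    -0.40]
  [  -0.15     0.55    -0.30]
  [  -0.10    -0.10     1.00]
Cofactors of I−A, C_ij = (−1)^(i+j)·(minor ij) (rows/columns in the sector order above):
  C_11 = (0.55)(1.00) − (-0.30)(-0.10) = 0.5200
  C_12 = −[(-0.15)(1.00) − (-0.30)(-0.10)] = 0.1800
  C_13 = (-0.15)(-0.10) − (0.55)(-0.10) = 0.0700
  C_21 = −[(-0.15)(1.00) − (-0.40)(-0.10)] = 0.1900
  C_22 = (0.65)(1.00) − (-0.40)(-0.10) = 0.6100
  C_23 = −[(0.65)(-0.10) − (-0.15)(-0.10)] = 0.0800
  C_31 = (-0.15)(-0.30) − (-0.40)(0.55) = 0.2650
  C_32 = −[(0.65)(-0.30) − (-0.40)(-0.15)] = 0.2550
  C_33 = (0.65)(0.55) − (-0.15)(-0.15) = 0.3350
det(I−A) = Σ_j (I−A)_1j·C_1j = (0.65)(0.5200) + (-0.15)(0.1800) + (-0.40)(0.0700) = 0.2830
adj(I−A) = Cᵀ =
  [ 0.5200   0.1900   0.2650]
  [ 0.1800   0.6100   0.2550]
  [ 0.0700   0.0800   0.3350]
(I − A)⁻¹ = adj(I−A) / det(I−A) ≈
  [   1.8375     0.6714     0.9364]
  [   0.6360     2.1555     0.9011]
  [   0.2473     0.2827     1.1837]
x = (I − A)⁻¹ d = adj(I−A)·d / det(I−A), with det(I−A) = 0.2830:
  x_1 = (0.5200·200 + 0.1900·400 + 0.2650·210) / 0.2830 = 235.65 / 0.2830 ≈ 832.686
  x_2 = (0.1800·200 + 0.6100·400 + 0.2550·210) / 0.2830 = 333.55 / 0.2830 ≈ 1178.622
  x_3 = (0.0700·200 + 0.0800·400 + 0.3350·210) / 0.2830 = 116.35 / 0.2830 ≈ 411.131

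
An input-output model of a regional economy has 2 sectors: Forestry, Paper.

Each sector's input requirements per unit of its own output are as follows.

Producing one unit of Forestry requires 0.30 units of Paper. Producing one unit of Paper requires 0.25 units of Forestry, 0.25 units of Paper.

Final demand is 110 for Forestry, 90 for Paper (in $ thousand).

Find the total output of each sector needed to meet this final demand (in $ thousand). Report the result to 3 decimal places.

x_1 = 155.556, x_2 = 182.222

I − A =
  [   1.00    -0.25]
  [  -0.30     0.75]
det(I−A) = (1.00)(0.75) − (-0.25)(-0.30) = 0.6750
adj(I−A) = [[0.75, 0.25], [0.30, 1.00]]
(I − A)⁻¹ = adj(I−A) / det(I−A) ≈
  [   1.1111     0.3704]
  [   0.4444     1.4815]
x = (I − A)⁻¹ d = adj(I−A)·d / det(I−A), with det(I−A) = 0.6750:
  x_1 = (0.75·110 + 0.25·90) / 0.6750 = 105.00 / 0.6750 ≈ 155.556
  x_2 = (0.30·110 + 1.00·90) / 0.6750 = 123.00 / 0.6750 ≈ 182.222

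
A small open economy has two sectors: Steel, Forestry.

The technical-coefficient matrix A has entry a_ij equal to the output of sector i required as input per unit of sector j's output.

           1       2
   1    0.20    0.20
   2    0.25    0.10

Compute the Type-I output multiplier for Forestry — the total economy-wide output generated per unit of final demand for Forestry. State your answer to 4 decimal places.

m_2 = 1.4925

I − A =
  [   0.80    -0.20]
  [  -0.25     0.90]
det(I−A) = (0.80)(0.90) − (-0.20)(-0.25) = 0.6700
adj(I−A) = [[0.90, 0.20], [0.25, 0.80]]
(I − A)⁻¹ = adj(I−A) / det(I−A) ≈
  [   1.34328     0.29851]
  [   0.37313     1.19403]
The output multiplier for sector j is the column-j sum of the Leontief inverse (I − A)⁻¹ = adj(I−A) / det(I−A).
Column 2 of adj(I−A): (0.20, 0.80); det(I−A) = 0.6700.
m_2 = (0.20 + 0.80) / 0.6700 = 1.00 / 0.6700 ≈ 1.4925.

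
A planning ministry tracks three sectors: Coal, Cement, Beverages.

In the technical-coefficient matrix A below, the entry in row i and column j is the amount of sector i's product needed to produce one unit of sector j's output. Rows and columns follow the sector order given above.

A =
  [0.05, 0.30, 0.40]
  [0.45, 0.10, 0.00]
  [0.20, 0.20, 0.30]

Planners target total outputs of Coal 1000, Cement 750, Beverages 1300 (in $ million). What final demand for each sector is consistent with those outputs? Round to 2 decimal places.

d_1 = 205.00, d_2 = 225.00, d_3 = 560.00

I − A =
  [   0.95    -0.30    -0.40]
  [  -0.45     0.90     0.00]
  [  -0.20    -0.20     0.70]
d = (I − A) x:
  d_1 = (+0.95)·1000 + (-0.30)·750 + (-0.40)·1300 = 205.00
  d_2 = (-0.45)·1000 + (+0.90)·750 + (+0.00)·1300 = 225.00
  d_3 = (-0.20)·1000 + (-0.20)·750 + (+0.70)·1300 = 560.00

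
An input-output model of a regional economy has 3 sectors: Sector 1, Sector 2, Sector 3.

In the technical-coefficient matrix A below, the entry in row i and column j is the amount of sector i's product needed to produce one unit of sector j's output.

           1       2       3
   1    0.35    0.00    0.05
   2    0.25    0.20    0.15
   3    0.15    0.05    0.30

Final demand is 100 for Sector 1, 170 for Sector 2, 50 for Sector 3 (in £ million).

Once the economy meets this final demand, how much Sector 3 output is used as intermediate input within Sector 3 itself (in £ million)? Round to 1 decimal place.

I − A =
  [   0.65     0.00    -0.05]
  [  -0.25     0.80    -0.15]
  [  -0.15    -0.05     0.70]
Cofactors of I−A, C_ij = (−1)^(i+j)·(minor ij) (rows/columns in the sector order above):
  C_11 = (0.80)(0.70) − (-0.15)(-0.05) = 0.5525
  C_12 = −[(-0.25)(0.70) − (-0.15)(-0.15)] = 0.1975
  C_13 = (-0.25)(-0.05) − (0.80)(-0.15) = 0.1325
  C_21 = −[(0.00)(0.70) − (-0.05)(-0.05)] = 0.0025
  C_22 = (0.65)(0.70) − (-0.05)(-0.15) = 0.4475
  C_23 = −[(0.65)(-0.05) − (0.00)(-0.15)] = 0.0325
  C_31 = (0.00)(-0.15) − (-0.05)(0.80) = 0.0400
  C_32 = −[(0.65)(-0.15) − (-0.05)(-0.25)] = 0.1100
  C_33 = (0.65)(0.80) − (0.00)(-0.25) = 0.5200
det(I−A) = Σ_j (I−A)_1j·C_1j = (0.65)(0.5525) + (0.00)(0.1975) + (-0.05)(0.1325) = 0.3525
adj(I−A) = Cᵀ =
  [ 0.5525   0.0025   0.0400]
  [ 0.1975   0.4475   0.1100]
  [ 0.1325   0.0325   0.5200]
(I − A)⁻¹ = adj(I−A) / det(I−A) ≈
  [   1.5674     0.0071     0.1135]
  [   0.5603     1.2695     0.3121]
  [   0.3759     0.0922     1.4752]
First solve x = (I − A)⁻¹ d = adj(I−A)·d / det(I−A); in particular x_3 = (0.1325·100 + 0.0325·170 + 0.5200·50) / 0.3525 = 44.775 / 0.3525 ≈ 127.021.
Intermediate flow from 3 to 3: z_33 = a_33 · x_3 = 0.30 × 44.775 / 0.3525 = 13.4325 / 0.3525 ≈ 38.1.

z_33 = 38.1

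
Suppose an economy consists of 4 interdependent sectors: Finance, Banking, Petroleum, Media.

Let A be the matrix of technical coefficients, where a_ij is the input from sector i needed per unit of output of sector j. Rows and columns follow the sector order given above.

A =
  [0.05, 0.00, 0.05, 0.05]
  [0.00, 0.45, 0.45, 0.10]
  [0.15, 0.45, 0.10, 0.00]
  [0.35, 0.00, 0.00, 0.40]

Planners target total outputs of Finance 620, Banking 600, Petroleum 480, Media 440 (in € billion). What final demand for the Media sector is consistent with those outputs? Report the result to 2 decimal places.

d_4 = 47.00

I − A =
  [   0.95     0.00    -0.05    -0.05]
  [   0.00     0.55    -0.45    -0.10]
  [  -0.15    -0.45     0.90     0.00]
  [  -0.35     0.00     0.00     0.60]
d = (I − A) x:
  d_1 = (+0.95)·620 + (+0.00)·600 + (-0.05)·480 + (-0.05)·440 = 543.00
  d_2 = (+0.00)·620 + (+0.55)·600 + (-0.45)·480 + (-0.10)·440 = 70.00
  d_3 = (-0.15)·620 + (-0.45)·600 + (+0.90)·480 + (+0.00)·440 = 69.00
  d_4 = (-0.35)·620 + (+0.00)·600 + (+0.00)·480 + (+0.60)·440 = 47.00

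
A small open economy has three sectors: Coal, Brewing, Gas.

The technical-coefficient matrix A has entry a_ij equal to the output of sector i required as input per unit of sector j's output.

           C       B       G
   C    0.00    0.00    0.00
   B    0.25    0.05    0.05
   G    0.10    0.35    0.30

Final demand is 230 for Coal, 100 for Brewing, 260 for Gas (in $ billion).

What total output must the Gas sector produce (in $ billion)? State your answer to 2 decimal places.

I − A =
  [   1.00     0.00     0.00]
  [  -0.25     0.95    -0.05]
  [  -0.10    -0.35     0.70]
Cofactors of I−A, C_ij = (−1)^(i+j)·(minor ij) (rows/columns in the sector order above):
  C_11 = (0.95)(0.70) − (-0.05)(-0.35) = 0.6475
  C_12 = −[(-0.25)(0.70) − (-0.05)(-0.10)] = 0.1800
  C_13 = (-0.25)(-0.35) − (0.95)(-0.10) = 0.1825
  C_21 = −[(0.00)(0.70) − (0.00)(-0.35)] = 0.0000
  C_22 = (1.00)(0.70) − (0.00)(-0.10) = 0.7000
  C_23 = −[(1.00)(-0.35) − (0.00)(-0.10)] = 0.3500
  C_31 = (0.00)(-0.05) − (0.00)(0.95) = 0.0000
  C_32 = −[(1.00)(-0.05) − (0.00)(-0.25)] = 0.0500
  C_33 = (1.00)(0.95) − (0.00)(-0.25) = 0.9500
det(I−A) = Σ_j (I−A)_1j·C_1j = (1.00)(0.6475) + (0.00)(0.1800) + (0.00)(0.1825) = 0.6475
adj(I−A) = Cᵀ =
  [ 0.6475   0.0000   0.0000]
  [ 0.1800   0.7000   0.0500]
  [ 0.1825   0.3500   0.9500]
(I − A)⁻¹ = adj(I−A) / det(I−A) ≈
  [   1.0000     0.0000     0.0000]
  [   0.2780     1.0811     0.0772]
  [   0.2819     0.5405     1.4672]
x = (I − A)⁻¹ d = adj(I−A)·d / det(I−A), with det(I−A) = 0.6475:
  x_C = (0.6475·230 + 0.0000·100 + 0.0000·260) / 0.6475 = 148.925 / 0.6475 = 230.00
  x_B = (0.1800·230 + 0.7000·100 + 0.0500·260) / 0.6475 = 124.40 / 0.6475 ≈ 192.12
  x_G = (0.1825·230 + 0.3500·100 + 0.9500·260) / 0.6475 = 323.975 / 0.6475 ≈ 500.35

x_G = 500.35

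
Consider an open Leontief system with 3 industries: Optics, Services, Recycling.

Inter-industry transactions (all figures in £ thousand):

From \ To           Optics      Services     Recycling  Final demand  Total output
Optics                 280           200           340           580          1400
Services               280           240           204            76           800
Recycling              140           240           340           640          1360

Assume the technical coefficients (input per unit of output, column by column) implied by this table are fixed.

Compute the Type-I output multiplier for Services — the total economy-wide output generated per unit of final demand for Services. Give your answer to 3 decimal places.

Technical coefficients a_ij = z_ij / X_j:
  a_OO = 280/1400 = 0.20, a_SO = 280/1400 = 0.20, a_RO = 140/1400 = 0.10
  a_OS = 200/800 = 0.25, a_SS = 240/800 = 0.30, a_RS = 240/800 = 0.30
  a_OR = 340/1360 = 0.25, a_SR = 204/1360 = 0.15, a_RR = 340/1360 = 0.25
I − A =
  [   0.80    -0.25    -0.25]
  [  -0.20     0.70    -0.15]
  [  -0.10    -0.30     0.75]
Cofactors of I−A, C_ij = (−1)^(i+j)·(minor ij) (rows/columns in the sector order above):
  C_11 = (0.70)(0.75) − (-0.15)(-0.30) = 0.4800
  C_12 = −[(-0.20)(0.75) − (-0.15)(-0.10)] = 0.1650
  C_13 = (-0.20)(-0.30) − (0.70)(-0.10) = 0.1300
  C_21 = −[(-0.25)(0.75) − (-0.25)(-0.30)] = 0.2625
  C_22 = (0.80)(0.75) − (-0.25)(-0.10) = 0.5750
  C_23 = −[(0.80)(-0.30) − (-0.25)(-0.10)] = 0.2650
  C_31 = (-0.25)(-0.15) − (-0.25)(0.70) = 0.2125
  C_32 = −[(0.80)(-0.15) − (-0.25)(-0.20)] = 0.1700
  C_33 = (0.80)(0.70) − (-0.25)(-0.20) = 0.5100
det(I−A) = Σ_j (I−A)_1j·C_1j = (0.80)(0.4800) + (-0.25)(0.1650) + (-0.25)(0.1300) = 0.31025
adj(I−A) = Cᵀ =
  [ 0.4800   0.2625   0.2125]
  [ 0.1650   0.5750   0.1700]
  [ 0.1300   0.2650   0.5100]
(I − A)⁻¹ = adj(I−A) / det(I−A) ≈
  [   1.5471     0.8461     0.6849]
  [   0.5318     1.8533     0.5479]
  [   0.4190     0.8541     1.6438]
The output multiplier for sector j is the column-j sum of the Leontief inverse (I − A)⁻¹ = adj(I−A) / det(I−A).
Column S of adj(I−A): (0.2625, 0.5750, 0.2650); det(I−A) = 0.31025.
m_S = (0.2625 + 0.5750 + 0.2650) / 0.31025 = 1.1025 / 0.31025 ≈ 3.554.

m_S = 3.554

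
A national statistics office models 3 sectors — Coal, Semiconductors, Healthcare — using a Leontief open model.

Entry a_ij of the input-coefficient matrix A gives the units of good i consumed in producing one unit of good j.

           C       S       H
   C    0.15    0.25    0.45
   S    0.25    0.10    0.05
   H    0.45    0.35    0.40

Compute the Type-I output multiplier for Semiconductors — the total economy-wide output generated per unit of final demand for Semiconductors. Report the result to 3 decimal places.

I − A =
  [   0.85    -0.25    -0.45]
  [  -0.25     0.90    -0.05]
  [  -0.45    -0.35     0.60]
Cofactors of I−A, C_ij = (−1)^(i+j)·(minor ij) (rows/columns in the sector order above):
  C_11 = (0.90)(0.60) − (-0.05)(-0.35) = 0.5225
  C_12 = −[(-0.25)(0.60) − (-0.05)(-0.45)] = 0.1725
  C_13 = (-0.25)(-0.35) − (0.90)(-0.45) = 0.4925
  C_21 = −[(-0.25)(0.60) − (-0.45)(-0.35)] = 0.3075
  C_22 = (0.85)(0.60) − (-0.45)(-0.45) = 0.3075
  C_23 = −[(0.85)(-0.35) − (-0.25)(-0.45)] = 0.4100
  C_31 = (-0.25)(-0.05) − (-0.45)(0.90) = 0.4175
  C_32 = −[(0.85)(-0.05) − (-0.45)(-0.25)] = 0.1550
  C_33 = (0.85)(0.90) − (-0.25)(-0.25) = 0.7025
det(I−A) = Σ_j (I−A)_1j·C_1j = (0.85)(0.5225) + (-0.25)(0.1725) + (-0.45)(0.4925) = 0.179375
adj(I−A) = Cᵀ =
  [ 0.5225   0.3075   0.4175]
  [ 0.1725   0.3075   0.1550]
  [ 0.4925   0.4100   0.7025]
(I − A)⁻¹ = adj(I−A) / det(I−A) ≈
  [   2.9129     1.7143     2.3275]
  [   0.9617     1.7143     0.8641]
  [   2.7456     2.2857     3.9164]
The output multiplier for sector j is the column-j sum of the Leontief inverse (I − A)⁻¹ = adj(I−A) / det(I−A).
Column S of adj(I−A): (0.3075, 0.3075, 0.4100); det(I−A) = 0.179375.
m_S = (0.3075 + 0.3075 + 0.4100) / 0.179375 = 1.025 / 0.179375 ≈ 5.714.

m_S = 5.714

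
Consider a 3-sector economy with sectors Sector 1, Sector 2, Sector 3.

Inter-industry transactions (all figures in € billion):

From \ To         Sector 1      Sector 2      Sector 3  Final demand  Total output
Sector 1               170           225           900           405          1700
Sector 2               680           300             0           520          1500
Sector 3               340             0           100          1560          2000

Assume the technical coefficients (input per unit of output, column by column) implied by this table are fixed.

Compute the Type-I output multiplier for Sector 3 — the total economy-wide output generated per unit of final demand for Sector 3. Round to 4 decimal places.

m_3 = 2.1622

Technical coefficients a_ij = z_ij / X_j:
  a_11 = 170/1700 = 0.10, a_21 = 680/1700 = 0.40, a_31 = 340/1700 = 0.20
  a_12 = 225/1500 = 0.15, a_22 = 300/1500 = 0.20, a_32 = 0/1500 = 0.00
  a_13 = 900/2000 = 0.45, a_23 = 0/2000 = 0.00, a_33 = 100/2000 = 0.05
I − A =
  [   0.90    -0.15    -0.45]
  [  -0.40     0.80     0.00]
  [  -0.20     0.00     0.95]
Cofactors of I−A, C_ij = (−1)^(i+j)·(minor ij) (rows/columns in the sector order above):
  C_11 = (0.80)(0.95) − (0.00)(0.00) = 0.7600
  C_12 = −[(-0.40)(0.95) − (0.00)(-0.20)] = 0.3800
  C_13 = (-0.40)(0.00) − (0.80)(-0.20) = 0.1600
  C_21 = −[(-0.15)(0.95) − (-0.45)(0.00)] = 0.1425
  C_22 = (0.90)(0.95) − (-0.45)(-0.20) = 0.7650
  C_23 = −[(0.90)(0.00) − (-0.15)(-0.20)] = 0.0300
  C_31 = (-0.15)(0.00) − (-0.45)(0.80) = 0.3600
  C_32 = −[(0.90)(0.00) − (-0.45)(-0.40)] = 0.1800
  C_33 = (0.90)(0.80) − (-0.15)(-0.40) = 0.6600
det(I−A) = Σ_j (I−A)_1j·C_1j = (0.90)(0.7600) + (-0.15)(0.3800) + (-0.45)(0.1600) = 0.5550
adj(I−A) = Cᵀ =
  [ 0.7600   0.1425   0.3600]
  [ 0.3800   0.7650   0.1800]
  [ 0.1600   0.0300   0.6600]
(I − A)⁻¹ = adj(I−A) / det(I−A) ≈
  [   1.36937     0.25676     0.64865]
  [   0.68468     1.37838     0.32432]
  [   0.28829     0.05405     1.18919]
The output multiplier for sector j is the column-j sum of the Leontief inverse (I − A)⁻¹ = adj(I−A) / det(I−A).
Column 3 of adj(I−A): (0.3600, 0.1800, 0.6600); det(I−A) = 0.5550.
m_3 = (0.3600 + 0.1800 + 0.6600) / 0.5550 = 1.20 / 0.5550 ≈ 2.1622.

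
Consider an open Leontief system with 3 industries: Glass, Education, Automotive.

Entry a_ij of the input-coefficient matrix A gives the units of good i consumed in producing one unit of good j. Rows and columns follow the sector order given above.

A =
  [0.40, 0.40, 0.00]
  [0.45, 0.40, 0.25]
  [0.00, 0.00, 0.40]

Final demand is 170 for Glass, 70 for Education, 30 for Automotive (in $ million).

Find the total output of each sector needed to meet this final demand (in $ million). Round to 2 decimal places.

I − A =
  [   0.60    -0.40     0.00]
  [  -0.45     0.60    -0.25]
  [   0.00     0.00     0.60]
Cofactors of I−A, C_ij = (−1)^(i+j)·(minor ij) (rows/columns in the sector order above):
  C_11 = (0.60)(0.60) − (-0.25)(0.00) = 0.3600
  C_12 = −[(-0.45)(0.60) − (-0.25)(0.00)] = 0.2700
  C_13 = (-0.45)(0.00) − (0.60)(0.00) = 0.0000
  C_21 = −[(-0.40)(0.60) − (0.00)(0.00)] = 0.2400
  C_22 = (0.60)(0.60) − (0.00)(0.00) = 0.3600
  C_23 = −[(0.60)(0.00) − (-0.40)(0.00)] = 0.0000
  C_31 = (-0.40)(-0.25) − (0.00)(0.60) = 0.1000
  C_32 = −[(0.60)(-0.25) − (0.00)(-0.45)] = 0.1500
  C_33 = (0.60)(0.60) − (-0.40)(-0.45) = 0.1800
det(I−A) = Σ_j (I−A)_1j·C_1j = (0.60)(0.3600) + (-0.40)(0.2700) + (0.00)(0.0000) = 0.1080
adj(I−A) = Cᵀ =
  [ 0.3600   0.2400   0.1000]
  [ 0.2700   0.3600   0.1500]
  [ 0.0000   0.0000   0.1800]
(I − A)⁻¹ = adj(I−A) / det(I−A) ≈
  [   3.3333     2.2222     0.9259]
  [   2.5000     3.3333     1.3889]
  [   0.0000     0.0000     1.6667]
x = (I − A)⁻¹ d = adj(I−A)·d / det(I−A), with det(I−A) = 0.1080:
  x_G = (0.3600·170 + 0.2400·70 + 0.1000·30) / 0.1080 = 81.00 / 0.1080 = 750.00
  x_E = (0.2700·170 + 0.3600·70 + 0.1500·30) / 0.1080 = 75.60 / 0.1080 = 700.00
  x_A = (0.0000·170 + 0.0000·70 + 0.1800·30) / 0.1080 = 5.40 / 0.1080 = 50.00

x_G = 750.00, x_E = 700.00, x_A = 50.00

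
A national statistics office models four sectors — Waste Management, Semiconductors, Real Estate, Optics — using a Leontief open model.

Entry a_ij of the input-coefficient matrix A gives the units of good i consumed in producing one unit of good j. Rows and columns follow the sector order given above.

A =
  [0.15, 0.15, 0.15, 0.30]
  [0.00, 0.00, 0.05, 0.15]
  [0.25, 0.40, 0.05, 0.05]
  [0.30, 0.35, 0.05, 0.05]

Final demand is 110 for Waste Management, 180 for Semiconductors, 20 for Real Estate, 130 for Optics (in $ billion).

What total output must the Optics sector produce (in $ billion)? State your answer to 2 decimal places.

I − A =
  [   0.85    -0.15    -0.15    -0.30]
  [   0.00     1.00    -0.05    -0.15]
  [  -0.25    -0.40     0.95    -0.05]
  [  -0.30    -0.35    -0.05     0.95]
Compute the cofactors C_ij = (−1)^(i+j)·(3×3 minor ij) of I−A; the adjugate is their transpose:
adj(I−A) = Cᵀ =
  [ 0.827250   0.300375   0.163125   0.317250]
  [ 0.057250   0.637875   0.049000   0.121375]
  [ 0.257375   0.366000   0.666125   0.174125]
  [ 0.295875   0.349125   0.104625   0.751125]
det(I−A) = Σ_j (I−A)_1j·C_1j = (0.85)(0.827250) + (-0.15)(0.057250) + (-0.15)(0.257375) + (-0.30)(0.295875) = 0.56720625
(I − A)⁻¹ = adj(I−A) / det(I−A) ≈
  [   1.4585     0.5296     0.2876     0.5593]
  [   0.1009     1.1246     0.0864     0.2140]
  [   0.4538     0.6453     1.1744     0.3070]
  [   0.5216     0.6155     0.1845     1.3243]
x = (I − A)⁻¹ d = adj(I−A)·d / det(I−A), with det(I−A) = 0.56720625:
  x_1 = (0.827250·110 + 0.300375·180 + 0.163125·20 + 0.317250·130) / 0.56720625 = 189.57 / 0.56720625 ≈ 334.22
  x_2 = (0.057250·110 + 0.637875·180 + 0.049000·20 + 0.121375·130) / 0.56720625 = 137.87375 / 0.56720625 ≈ 243.08
  x_3 = (0.257375·110 + 0.366000·180 + 0.666125·20 + 0.174125·130) / 0.56720625 = 130.15 / 0.56720625 ≈ 229.46
  x_4 = (0.295875·110 + 0.349125·180 + 0.104625·20 + 0.751125·130) / 0.56720625 = 195.1275 / 0.56720625 ≈ 344.02

x_4 = 344.02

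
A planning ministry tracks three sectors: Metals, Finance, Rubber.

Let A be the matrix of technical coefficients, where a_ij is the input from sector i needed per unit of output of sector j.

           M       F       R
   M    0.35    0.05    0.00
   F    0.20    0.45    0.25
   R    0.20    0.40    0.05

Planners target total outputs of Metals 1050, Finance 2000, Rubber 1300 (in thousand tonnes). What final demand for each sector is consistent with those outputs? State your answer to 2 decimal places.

d_M = 582.50, d_F = 565.00, d_R = 225.00

I − A =
  [   0.65    -0.05     0.00]
  [  -0.20     0.55    -0.25]
  [  -0.20    -0.40     0.95]
d = (I − A) x:
  d_M = (+0.65)·1050 + (-0.05)·2000 + (+0.00)·1300 = 582.50
  d_F = (-0.20)·1050 + (+0.55)·2000 + (-0.25)·1300 = 565.00
  d_R = (-0.20)·1050 + (-0.40)·2000 + (+0.95)·1300 = 225.00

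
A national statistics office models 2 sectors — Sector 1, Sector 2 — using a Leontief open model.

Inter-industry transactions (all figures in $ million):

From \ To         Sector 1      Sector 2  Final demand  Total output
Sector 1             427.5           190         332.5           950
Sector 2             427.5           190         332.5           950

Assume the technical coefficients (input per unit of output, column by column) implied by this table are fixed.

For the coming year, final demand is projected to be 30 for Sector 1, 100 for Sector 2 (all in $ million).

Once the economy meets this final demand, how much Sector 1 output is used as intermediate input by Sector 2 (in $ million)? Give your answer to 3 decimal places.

z_12 = 39.143

Technical coefficients a_ij = z_ij / X_j:
  a_11 = 427.5/950 = 0.45, a_21 = 427.5/950 = 0.45
  a_12 = 190/950 = 0.20, a_22 = 190/950 = 0.20
I − A =
  [   0.55    -0.20]
  [  -0.45     0.80]
det(I−A) = (0.55)(0.80) − (-0.20)(-0.45) = 0.3500
adj(I−A) = [[0.80, 0.20], [0.45, 0.55]]
(I − A)⁻¹ = adj(I−A) / det(I−A) ≈
  [   2.2857     0.5714]
  [   1.2857     1.5714]
First solve x = (I − A)⁻¹ d = adj(I−A)·d / det(I−A); in particular x_2 = (0.45·30 + 0.55·100) / 0.3500 = 68.50 / 0.3500 ≈ 195.71429.
Intermediate flow from 1 to 2: z_12 = a_12 · x_2 = 0.20 × 68.50 / 0.3500 = 13.70 / 0.3500 ≈ 39.143.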